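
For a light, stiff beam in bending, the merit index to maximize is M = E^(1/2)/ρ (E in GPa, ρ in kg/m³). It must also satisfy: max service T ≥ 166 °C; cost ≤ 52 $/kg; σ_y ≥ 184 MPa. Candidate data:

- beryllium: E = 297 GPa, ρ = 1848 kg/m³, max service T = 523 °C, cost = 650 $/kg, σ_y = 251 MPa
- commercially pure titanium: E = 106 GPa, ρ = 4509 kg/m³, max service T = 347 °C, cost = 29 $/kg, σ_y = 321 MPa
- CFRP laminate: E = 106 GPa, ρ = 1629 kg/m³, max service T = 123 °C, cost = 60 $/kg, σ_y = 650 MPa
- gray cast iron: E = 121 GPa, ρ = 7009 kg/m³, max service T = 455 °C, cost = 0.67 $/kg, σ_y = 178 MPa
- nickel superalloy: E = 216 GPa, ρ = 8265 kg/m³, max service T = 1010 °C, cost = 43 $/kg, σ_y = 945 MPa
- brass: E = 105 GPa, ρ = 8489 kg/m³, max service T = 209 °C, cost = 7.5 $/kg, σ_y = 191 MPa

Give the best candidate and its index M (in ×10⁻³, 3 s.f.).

commercially pure titanium, M = 2.28×10⁻³

Screen on constraints: max service T ≥ 166 °C; cost ≤ 52 $/kg; σ_y ≥ 184 MPa. Survivors: commercially pure titanium, nickel superalloy, brass.
Per-candidate index values:
  commercially pure titanium: M = 2.28×10⁻³
  nickel superalloy: M = 1.78×10⁻³
  brass: M = 1.21×10⁻³
The maximum is for commercially pure titanium.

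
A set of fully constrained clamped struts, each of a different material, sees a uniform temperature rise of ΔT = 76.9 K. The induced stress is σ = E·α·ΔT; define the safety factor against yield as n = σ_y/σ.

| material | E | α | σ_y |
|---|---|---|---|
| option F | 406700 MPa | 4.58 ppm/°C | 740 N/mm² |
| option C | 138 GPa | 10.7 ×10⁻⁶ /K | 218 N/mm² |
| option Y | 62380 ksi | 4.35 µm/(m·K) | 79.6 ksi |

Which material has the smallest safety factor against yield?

With everything in SI (GPa, ×10⁻⁶/K, MPa):
  option F: E = 406.7, α = 4.58, σ_y = 740.0 → σ = 143 MPa, n = 5.17
  option C: E = 138.0, α = 10.7, σ_y = 218.0 → σ = 114 MPa, n = 1.92
  option Y: E = 430.1, α = 4.35, σ_y = 548.8 → σ = 144 MPa, n = 3.81
Smallest n: option C with n = 1.92.

option C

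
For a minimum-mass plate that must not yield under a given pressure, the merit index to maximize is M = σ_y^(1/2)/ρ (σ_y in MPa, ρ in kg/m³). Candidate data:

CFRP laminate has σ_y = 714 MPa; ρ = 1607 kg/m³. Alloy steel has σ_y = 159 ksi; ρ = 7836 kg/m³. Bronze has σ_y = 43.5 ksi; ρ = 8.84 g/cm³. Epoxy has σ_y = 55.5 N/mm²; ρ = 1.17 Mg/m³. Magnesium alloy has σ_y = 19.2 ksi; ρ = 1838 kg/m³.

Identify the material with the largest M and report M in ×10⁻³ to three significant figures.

CFRP laminate, M = 16.6×10⁻³

After converting to SI:
  CFRP laminate: σ_y = 714.0 MPa, ρ = 1607 kg/m³
  alloy steel: σ_y = 1096 MPa, ρ = 7836 kg/m³
  bronze: σ_y = 299.9 MPa, ρ = 8840 kg/m³
  epoxy: σ_y = 55.50 MPa, ρ = 1170 kg/m³
  magnesium alloy: σ_y = 132.4 MPa, ρ = 1838 kg/m³
  CFRP laminate: M = 16.6×10⁻³
  epoxy: M = 6.37×10⁻³
  magnesium alloy: M = 6.26×10⁻³
  alloy steel: M = 4.23×10⁻³
  bronze: M = 1.96×10⁻³
The maximum is for CFRP laminate.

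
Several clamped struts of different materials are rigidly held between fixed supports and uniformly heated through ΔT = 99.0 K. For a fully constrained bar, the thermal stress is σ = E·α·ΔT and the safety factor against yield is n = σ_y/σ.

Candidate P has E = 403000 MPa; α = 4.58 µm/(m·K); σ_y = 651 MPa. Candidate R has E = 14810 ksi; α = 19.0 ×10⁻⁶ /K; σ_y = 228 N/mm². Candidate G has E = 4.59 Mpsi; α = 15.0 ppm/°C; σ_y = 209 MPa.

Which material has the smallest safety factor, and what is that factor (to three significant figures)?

candidate R, n = 1.19

With everything in SI (GPa, ×10⁻⁶/K, MPa):
  candidate P: E = 403.0, α = 4.58, σ_y = 651.0 → σ = 183 MPa, n = 3.56
  candidate R: E = 102.1, α = 19.0, σ_y = 228.0 → σ = 192 MPa, n = 1.19
  candidate G: E = 31.65, α = 15.0, σ_y = 209.0 → σ = 47.0 MPa, n = 4.45
Smallest n: candidate R with n = 1.19.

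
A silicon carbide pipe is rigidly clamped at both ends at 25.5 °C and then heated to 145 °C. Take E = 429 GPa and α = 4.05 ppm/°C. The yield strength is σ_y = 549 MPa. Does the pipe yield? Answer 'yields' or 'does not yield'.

does not yield

ΔT = 119.5 K. Constrained thermal stress σ = E·α·ΔT = 429.0×10³ MPa × 4.05×10⁻⁶ × 119.5 = 208 MPa (compressive).
Compare to σ_y = 549 MPa: σ < σ_y, so it does not yield.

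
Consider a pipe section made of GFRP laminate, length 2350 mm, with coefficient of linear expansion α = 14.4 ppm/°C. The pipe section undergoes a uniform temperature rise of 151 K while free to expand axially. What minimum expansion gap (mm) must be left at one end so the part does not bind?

ΔL = α·L₀·ΔT = 14.4×10⁻⁶ × 2350 mm × 151.0 K = 5.11 mm.

5.11 mm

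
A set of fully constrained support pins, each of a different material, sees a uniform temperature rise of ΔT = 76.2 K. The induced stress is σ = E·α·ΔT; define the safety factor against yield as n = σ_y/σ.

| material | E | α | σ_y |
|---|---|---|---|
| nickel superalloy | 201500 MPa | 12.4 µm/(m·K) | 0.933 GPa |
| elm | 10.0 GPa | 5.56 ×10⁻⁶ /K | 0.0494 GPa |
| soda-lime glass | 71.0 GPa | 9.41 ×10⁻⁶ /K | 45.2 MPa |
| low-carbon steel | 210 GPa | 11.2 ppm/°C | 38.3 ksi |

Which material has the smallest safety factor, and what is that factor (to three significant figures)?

soda-lime glass, n = 0.888

With everything in SI (GPa, ×10⁻⁶/K, MPa):
  nickel superalloy: E = 201.5, α = 12.4, σ_y = 933.0 → σ = 190 MPa, n = 4.90
  elm: E = 10.00, α = 5.56, σ_y = 49.40 → σ = 4.24 MPa, n = 11.7
  soda-lime glass: E = 71.00, α = 9.41, σ_y = 45.20 → σ = 50.9 MPa, n = 0.888
  low-carbon steel: E = 210.0, α = 11.2, σ_y = 264.1 → σ = 179 MPa, n = 1.47
Soda-lime glass has the lowest safety factor, n = 0.888.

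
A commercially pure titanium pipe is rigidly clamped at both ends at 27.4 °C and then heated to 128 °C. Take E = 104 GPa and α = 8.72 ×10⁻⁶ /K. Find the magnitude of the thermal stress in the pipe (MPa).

91.2 MPa

ΔT = 100.6 K. Constrained thermal stress σ = E·α·ΔT = 104.0×10³ MPa × 8.72×10⁻⁶ × 100.6 = 91.2 MPa (compressive).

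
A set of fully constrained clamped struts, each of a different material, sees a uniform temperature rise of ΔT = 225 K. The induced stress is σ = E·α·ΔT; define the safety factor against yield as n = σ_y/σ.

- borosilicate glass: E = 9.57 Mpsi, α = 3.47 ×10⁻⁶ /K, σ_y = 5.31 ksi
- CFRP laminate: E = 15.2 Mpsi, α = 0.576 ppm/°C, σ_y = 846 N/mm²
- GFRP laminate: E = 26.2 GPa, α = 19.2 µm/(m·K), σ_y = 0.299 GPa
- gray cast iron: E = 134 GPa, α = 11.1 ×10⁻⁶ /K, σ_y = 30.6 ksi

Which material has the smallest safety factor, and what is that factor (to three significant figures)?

gray cast iron, n = 0.630

Converting E to GPa, α to ×10⁻⁶/K, σ_y to MPa, then σ and n for each:
  borosilicate glass: E = 65.98, α = 3.47, σ_y = 36.61 → σ = 51.5 MPa, n = 0.711
  CFRP laminate: E = 104.8, α = 0.576, σ_y = 846.0 → σ = 13.6 MPa, n = 62.3
  GFRP laminate: E = 26.20, α = 19.2, σ_y = 299.0 → σ = 113 MPa, n = 2.64
  gray cast iron: E = 134.0, α = 11.1, σ_y = 211.0 → σ = 335 MPa, n = 0.630
The minimum is gray cast iron at n = 0.630.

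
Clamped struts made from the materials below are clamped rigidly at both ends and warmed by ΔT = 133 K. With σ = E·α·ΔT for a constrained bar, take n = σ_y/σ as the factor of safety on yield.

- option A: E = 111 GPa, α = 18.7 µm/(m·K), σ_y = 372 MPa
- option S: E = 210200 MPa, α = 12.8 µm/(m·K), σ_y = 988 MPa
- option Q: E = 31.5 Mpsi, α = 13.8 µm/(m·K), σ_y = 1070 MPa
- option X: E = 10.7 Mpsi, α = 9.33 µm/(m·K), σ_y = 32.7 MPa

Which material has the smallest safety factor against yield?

option X

In consistent units (E in GPa, α in ×10⁻⁶/K, σ_y in MPa):
  option A: E = 111.0, α = 18.7, σ_y = 372.0 → σ = 276 MPa, n = 1.35
  option S: E = 210.2, α = 12.8, σ_y = 988.0 → σ = 358 MPa, n = 2.76
  option Q: E = 217.2, α = 13.8, σ_y = 1070 → σ = 399 MPa, n = 2.68
  option X: E = 73.77, α = 9.33, σ_y = 32.70 → σ = 91.5 MPa, n = 0.357
Option X has the lowest safety factor, n = 0.357.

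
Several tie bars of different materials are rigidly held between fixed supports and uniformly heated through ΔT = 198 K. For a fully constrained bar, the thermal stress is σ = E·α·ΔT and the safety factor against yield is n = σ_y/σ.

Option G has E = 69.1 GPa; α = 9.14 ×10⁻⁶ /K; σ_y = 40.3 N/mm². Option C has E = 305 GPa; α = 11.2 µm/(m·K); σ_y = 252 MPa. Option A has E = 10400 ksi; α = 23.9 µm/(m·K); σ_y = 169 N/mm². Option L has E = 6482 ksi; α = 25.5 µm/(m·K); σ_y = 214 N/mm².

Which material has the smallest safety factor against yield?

In consistent units (E in GPa, α in ×10⁻⁶/K, σ_y in MPa):
  option G: E = 69.10, α = 9.14, σ_y = 40.30 → σ = 125 MPa, n = 0.322
  option C: E = 305.0, α = 11.2, σ_y = 252.0 → σ = 676 MPa, n = 0.373
  option A: E = 71.71, α = 23.9, σ_y = 169.0 → σ = 339 MPa, n = 0.498
  option L: E = 44.69, α = 25.5, σ_y = 214.0 → σ = 226 MPa, n = 0.948
Option G has the lowest safety factor, n = 0.322.

option G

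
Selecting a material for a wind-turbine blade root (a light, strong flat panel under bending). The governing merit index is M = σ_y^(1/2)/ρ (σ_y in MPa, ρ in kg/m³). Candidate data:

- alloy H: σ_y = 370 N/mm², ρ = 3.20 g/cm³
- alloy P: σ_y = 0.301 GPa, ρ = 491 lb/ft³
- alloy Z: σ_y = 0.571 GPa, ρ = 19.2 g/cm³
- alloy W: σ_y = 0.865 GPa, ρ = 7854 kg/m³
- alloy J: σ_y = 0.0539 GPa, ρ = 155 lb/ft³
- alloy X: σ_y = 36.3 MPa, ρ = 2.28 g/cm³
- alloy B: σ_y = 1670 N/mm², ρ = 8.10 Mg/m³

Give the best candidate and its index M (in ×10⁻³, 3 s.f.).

Convert each candidate to consistent units, then evaluate M:
  alloy H: σ_y = 370.0 MPa, ρ = 3200 kg/m³
  alloy P: σ_y = 301.0 MPa, ρ = 7865 kg/m³
  alloy Z: σ_y = 571.0 MPa, ρ = 19200 kg/m³
  alloy W: σ_y = 865.0 MPa, ρ = 7854 kg/m³
  alloy J: σ_y = 53.90 MPa, ρ = 2483 kg/m³
  alloy X: σ_y = 36.30 MPa, ρ = 2280 kg/m³
  alloy B: σ_y = 1670 MPa, ρ = 8100 kg/m³
  alloy H: M = 6.01×10⁻³
  alloy B: M = 5.05×10⁻³
  alloy W: M = 3.74×10⁻³
  alloy J: M = 2.96×10⁻³
  alloy X: M = 2.64×10⁻³
  alloy P: M = 2.21×10⁻³
  alloy Z: M = 1.24×10⁻³
Alloy H ranks first.

alloy H, M = 6.01×10⁻³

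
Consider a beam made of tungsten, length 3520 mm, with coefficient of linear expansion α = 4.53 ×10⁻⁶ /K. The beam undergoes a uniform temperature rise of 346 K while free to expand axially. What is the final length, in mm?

ΔL = α·L₀·ΔT = 4.53×10⁻⁶ × 3520 mm × 346.0 K = 5.52 mm.
L = L₀ + ΔL = 3520 + 5.52 = 3525.5 mm.

3525.5 mm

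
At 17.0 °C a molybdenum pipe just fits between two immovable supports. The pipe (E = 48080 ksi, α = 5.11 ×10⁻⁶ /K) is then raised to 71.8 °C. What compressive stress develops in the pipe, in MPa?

E = 48080 ksi = 331.5 GPa.
ΔT = 54.80 K. Constrained thermal stress σ = E·α·ΔT = 331.5×10³ MPa × 5.11×10⁻⁶ × 54.80 = 92.8 MPa (compressive).

92.8 MPa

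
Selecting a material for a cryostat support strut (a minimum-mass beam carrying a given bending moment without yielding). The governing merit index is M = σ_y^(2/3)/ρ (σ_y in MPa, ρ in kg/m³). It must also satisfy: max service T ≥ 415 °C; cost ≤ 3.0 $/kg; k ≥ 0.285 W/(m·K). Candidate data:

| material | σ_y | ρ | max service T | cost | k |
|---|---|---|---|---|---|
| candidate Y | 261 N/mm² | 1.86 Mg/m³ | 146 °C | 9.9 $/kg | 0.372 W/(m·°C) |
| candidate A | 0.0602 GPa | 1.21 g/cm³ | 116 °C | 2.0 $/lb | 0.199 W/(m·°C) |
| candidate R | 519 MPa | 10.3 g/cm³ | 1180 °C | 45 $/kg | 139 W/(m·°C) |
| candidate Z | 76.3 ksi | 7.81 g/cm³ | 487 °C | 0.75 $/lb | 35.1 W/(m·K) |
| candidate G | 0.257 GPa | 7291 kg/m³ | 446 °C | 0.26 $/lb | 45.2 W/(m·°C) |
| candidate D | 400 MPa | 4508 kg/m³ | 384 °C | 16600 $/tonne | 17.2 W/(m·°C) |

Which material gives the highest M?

Screen on constraints: max service T ≥ 415 °C; cost ≤ 3.0 $/kg; k ≥ 0.285 W/(m·K). Survivors: candidate Z, candidate G.
Normalizing units and computing the index:
  candidate Z: σ_y = 526.1 MPa, ρ = 7810 kg/m³
  candidate G: σ_y = 257.0 MPa, ρ = 7291 kg/m³
  candidate Z: M = 8.34×10⁻³
  candidate G: M = 5.54×10⁻³
Candidate Z ranks first.

candidate Z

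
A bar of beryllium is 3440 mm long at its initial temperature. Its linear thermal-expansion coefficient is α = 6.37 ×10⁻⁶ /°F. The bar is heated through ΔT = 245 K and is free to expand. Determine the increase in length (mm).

9.66 mm

Convert α: 6.37×10⁻⁶/°F × (9/5) = 11.5×10⁻⁶/K.
ΔL = α·L₀·ΔT = 11.5×10⁻⁶ × 3440 mm × 245.0 K = 9.66 mm.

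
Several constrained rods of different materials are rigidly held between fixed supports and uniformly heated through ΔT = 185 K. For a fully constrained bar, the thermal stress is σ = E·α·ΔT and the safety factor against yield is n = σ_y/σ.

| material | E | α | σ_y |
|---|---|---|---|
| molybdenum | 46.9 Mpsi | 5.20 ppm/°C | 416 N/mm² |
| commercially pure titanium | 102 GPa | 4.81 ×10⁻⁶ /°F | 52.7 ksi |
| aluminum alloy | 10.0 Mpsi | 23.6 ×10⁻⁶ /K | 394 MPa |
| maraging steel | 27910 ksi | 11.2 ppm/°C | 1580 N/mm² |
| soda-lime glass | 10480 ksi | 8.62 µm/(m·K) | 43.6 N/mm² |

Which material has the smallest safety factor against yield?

Converting E to GPa, α to ×10⁻⁶/K, σ_y to MPa, then σ and n for each:
  molybdenum: E = 323.4, α = 5.20, σ_y = 416.0 → σ = 311 MPa, n = 1.34
  commercially pure titanium: E = 102.0, α = 8.66, σ_y = 363.4 → σ = 163 MPa, n = 2.22
  aluminum alloy: E = 68.95, α = 23.6, σ_y = 394.0 → σ = 301 MPa, n = 1.31
  maraging steel: E = 192.4, α = 11.2, σ_y = 1580 → σ = 399 MPa, n = 3.96
  soda-lime glass: E = 72.26, α = 8.62, σ_y = 43.60 → σ = 115 MPa, n = 0.378
Soda-lime glass has the lowest safety factor, n = 0.378.

soda-lime glass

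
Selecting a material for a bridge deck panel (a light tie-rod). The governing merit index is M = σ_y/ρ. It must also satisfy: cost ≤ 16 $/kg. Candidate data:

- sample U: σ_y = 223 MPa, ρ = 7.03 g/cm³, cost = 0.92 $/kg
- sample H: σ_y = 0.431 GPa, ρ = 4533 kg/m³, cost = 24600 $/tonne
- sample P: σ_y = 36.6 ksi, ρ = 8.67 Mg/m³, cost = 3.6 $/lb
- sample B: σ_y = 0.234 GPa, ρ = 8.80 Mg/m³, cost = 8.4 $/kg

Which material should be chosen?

Screen on constraints: cost ≤ 16 $/kg. Survivors: sample U, sample P, sample B.
In SI units:
  sample U: σ_y = 223.0 MPa, ρ = 7030 kg/m³
  sample P: σ_y = 252.3 MPa, ρ = 8670 kg/m³
  sample B: σ_y = 234.0 MPa, ρ = 8800 kg/m³
  sample U: M = 31.7 kN·m/kg
  sample P: M = 29.1 kN·m/kg
  sample B: M = 26.6 kN·m/kg
Highest index: sample U.

sample U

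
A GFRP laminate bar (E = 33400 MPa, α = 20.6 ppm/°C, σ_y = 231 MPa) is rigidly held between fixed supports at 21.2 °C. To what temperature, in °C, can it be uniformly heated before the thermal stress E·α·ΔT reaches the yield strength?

357 °C

E = 33400 MPa = 33.40 GPa.
E·α·ΔT = 231.0 MPa ⇒ ΔT = 231.0 / (33.40×10³ × 20.6×10⁻⁶) = 335.7 K.
T = 21.2 + 335.7 = 356.9 °C.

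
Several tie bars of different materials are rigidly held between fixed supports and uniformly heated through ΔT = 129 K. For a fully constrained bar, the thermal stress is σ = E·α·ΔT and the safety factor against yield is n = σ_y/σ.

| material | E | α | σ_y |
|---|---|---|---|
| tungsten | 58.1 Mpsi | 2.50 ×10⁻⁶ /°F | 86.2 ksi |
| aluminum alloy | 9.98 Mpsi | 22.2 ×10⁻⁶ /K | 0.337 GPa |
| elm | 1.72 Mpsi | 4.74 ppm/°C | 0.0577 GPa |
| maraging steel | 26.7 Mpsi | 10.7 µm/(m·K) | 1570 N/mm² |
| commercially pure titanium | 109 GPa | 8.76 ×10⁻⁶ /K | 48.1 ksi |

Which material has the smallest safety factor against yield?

aluminum alloy

With everything in SI (GPa, ×10⁻⁶/K, MPa):
  tungsten: E = 400.6, α = 4.50, σ_y = 594.3 → σ = 233 MPa, n = 2.56
  aluminum alloy: E = 68.81, α = 22.2, σ_y = 337.0 → σ = 197 MPa, n = 1.71
  elm: E = 11.86, α = 4.74, σ_y = 57.70 → σ = 7.25 MPa, n = 7.96
  maraging steel: E = 184.1, α = 10.7, σ_y = 1570 → σ = 254 MPa, n = 6.18
  commercially pure titanium: E = 109.0, α = 8.76, σ_y = 331.6 → σ = 123 MPa, n = 2.69
The minimum is aluminum alloy at n = 1.71.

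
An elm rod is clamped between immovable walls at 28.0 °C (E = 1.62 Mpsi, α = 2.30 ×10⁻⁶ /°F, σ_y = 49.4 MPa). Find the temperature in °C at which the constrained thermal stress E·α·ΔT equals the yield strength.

1100 °C

E = 1.62 Mpsi = 11.17 GPa.
α = 2.30×10⁻⁶/°F × 9/5 = 4.14×10⁻⁶/K.
E·α·ΔT = 49.40 MPa ⇒ ΔT = 49.40 / (11.17×10³ × 4.14×10⁻⁶) = 1068 K.
T = 28.0 + 1068 = 1096 °C.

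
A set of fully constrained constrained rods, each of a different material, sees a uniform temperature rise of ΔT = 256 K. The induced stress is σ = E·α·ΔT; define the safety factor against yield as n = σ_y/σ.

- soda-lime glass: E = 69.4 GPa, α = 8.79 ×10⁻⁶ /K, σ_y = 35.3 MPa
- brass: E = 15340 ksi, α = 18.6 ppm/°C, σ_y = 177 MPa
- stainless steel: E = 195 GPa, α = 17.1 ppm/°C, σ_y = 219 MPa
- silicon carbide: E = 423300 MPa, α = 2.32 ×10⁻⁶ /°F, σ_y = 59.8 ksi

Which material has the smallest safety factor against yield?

Per material, after unit conversion:
  soda-lime glass: E = 69.40, α = 8.79, σ_y = 35.30 → σ = 156 MPa, n = 0.226
  brass: E = 105.8, α = 18.6, σ_y = 177.0 → σ = 504 MPa, n = 0.351
  stainless steel: E = 195.0, α = 17.1, σ_y = 219.0 → σ = 854 MPa, n = 0.257
  silicon carbide: E = 423.3, α = 4.18, σ_y = 412.3 → σ = 453 MPa, n = 0.911
Smallest n: soda-lime glass with n = 0.226.

soda-lime glass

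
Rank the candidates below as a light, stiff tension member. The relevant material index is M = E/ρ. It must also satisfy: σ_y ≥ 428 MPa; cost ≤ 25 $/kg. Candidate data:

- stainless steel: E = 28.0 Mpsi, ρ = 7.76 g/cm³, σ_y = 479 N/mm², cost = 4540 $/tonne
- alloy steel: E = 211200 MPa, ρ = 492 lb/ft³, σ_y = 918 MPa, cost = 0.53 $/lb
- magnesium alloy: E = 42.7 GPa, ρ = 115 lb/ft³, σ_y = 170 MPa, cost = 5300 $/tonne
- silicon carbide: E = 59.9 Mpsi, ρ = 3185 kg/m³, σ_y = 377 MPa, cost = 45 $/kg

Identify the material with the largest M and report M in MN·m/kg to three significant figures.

Screen on constraints: σ_y ≥ 428 MPa; cost ≤ 25 $/kg. Survivors: stainless steel, alloy steel.
Convert each candidate to consistent units, then evaluate M:
  stainless steel: E = 193.1 GPa, ρ = 7760 kg/m³
  alloy steel: E = 211.2 GPa, ρ = 7881 kg/m³
  alloy steel: M = 26.8 MN·m/kg
  stainless steel: M = 24.9 MN·m/kg
Alloy steel has the largest M.

alloy steel, M = 26.8 MN·m/kg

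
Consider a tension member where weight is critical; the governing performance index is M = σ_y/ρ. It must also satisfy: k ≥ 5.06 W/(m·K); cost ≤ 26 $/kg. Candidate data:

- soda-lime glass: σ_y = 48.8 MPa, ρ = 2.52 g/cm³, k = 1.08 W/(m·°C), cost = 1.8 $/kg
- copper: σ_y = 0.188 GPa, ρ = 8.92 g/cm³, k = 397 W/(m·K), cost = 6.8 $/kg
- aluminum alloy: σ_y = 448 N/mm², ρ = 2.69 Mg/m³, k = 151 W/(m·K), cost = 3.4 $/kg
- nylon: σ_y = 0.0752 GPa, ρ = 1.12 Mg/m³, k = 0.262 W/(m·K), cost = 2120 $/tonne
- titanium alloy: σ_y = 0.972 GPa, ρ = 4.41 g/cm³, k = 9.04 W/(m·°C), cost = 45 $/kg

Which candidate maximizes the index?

aluminum alloy

Screen on constraints: k ≥ 5.06 W/(m·K); cost ≤ 26 $/kg. Survivors: copper, aluminum alloy.
Putting every candidate on a common basis:
  copper: σ_y = 188.0 MPa, ρ = 8920 kg/m³
  aluminum alloy: σ_y = 448.0 MPa, ρ = 2690 kg/m³
  aluminum alloy: M = 167 kN·m/kg
  copper: M = 21.1 kN·m/kg
Aluminum alloy has the largest M.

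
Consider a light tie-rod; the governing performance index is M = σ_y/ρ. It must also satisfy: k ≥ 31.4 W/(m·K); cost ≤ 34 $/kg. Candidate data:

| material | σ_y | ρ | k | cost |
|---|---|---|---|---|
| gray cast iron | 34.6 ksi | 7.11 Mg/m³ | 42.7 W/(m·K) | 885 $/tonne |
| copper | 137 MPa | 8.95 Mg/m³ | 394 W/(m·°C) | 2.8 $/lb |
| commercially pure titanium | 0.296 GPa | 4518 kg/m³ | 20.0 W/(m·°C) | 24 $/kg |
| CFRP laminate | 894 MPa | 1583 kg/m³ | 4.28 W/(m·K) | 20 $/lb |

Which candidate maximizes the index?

gray cast iron

Screen on constraints: k ≥ 31.4 W/(m·K); cost ≤ 34 $/kg. Survivors: gray cast iron, copper.
After converting to SI:
  gray cast iron: σ_y = 238.6 MPa, ρ = 7110 kg/m³
  copper: σ_y = 137.0 MPa, ρ = 8950 kg/m³
  gray cast iron: M = 33.6 kN·m/kg
  copper: M = 15.3 kN·m/kg
The maximum is for gray cast iron.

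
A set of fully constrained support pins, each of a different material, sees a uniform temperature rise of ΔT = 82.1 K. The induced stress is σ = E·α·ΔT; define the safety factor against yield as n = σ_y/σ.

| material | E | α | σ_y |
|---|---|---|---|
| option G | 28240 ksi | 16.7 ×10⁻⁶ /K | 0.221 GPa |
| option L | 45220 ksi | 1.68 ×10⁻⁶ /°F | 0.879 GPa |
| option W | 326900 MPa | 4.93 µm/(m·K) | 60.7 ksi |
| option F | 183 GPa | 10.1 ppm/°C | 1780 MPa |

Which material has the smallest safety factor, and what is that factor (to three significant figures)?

option G, n = 0.828

With everything in SI (GPa, ×10⁻⁶/K, MPa):
  option G: E = 194.7, α = 16.7, σ_y = 221.0 → σ = 267 MPa, n = 0.828
  option L: E = 311.8, α = 3.02, σ_y = 879.0 → σ = 77.4 MPa, n = 11.4
  option W: E = 326.9, α = 4.93, σ_y = 418.5 → σ = 132 MPa, n = 3.16
  option F: E = 183.0, α = 10.1, σ_y = 1780 → σ = 152 MPa, n = 11.7
Option G has the lowest safety factor, n = 0.828.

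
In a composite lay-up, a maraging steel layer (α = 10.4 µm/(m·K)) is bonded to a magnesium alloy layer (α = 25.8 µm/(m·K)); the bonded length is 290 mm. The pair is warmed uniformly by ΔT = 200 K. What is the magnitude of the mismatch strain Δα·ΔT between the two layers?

Δα = |10.4 − 25.8|×10⁻⁶/K = 15.4×10⁻⁶/K.
Mismatch strain = Δα·ΔT = 15.4×10⁻⁶ × 200.0 = 3.08×10⁻³.

3.08×10⁻³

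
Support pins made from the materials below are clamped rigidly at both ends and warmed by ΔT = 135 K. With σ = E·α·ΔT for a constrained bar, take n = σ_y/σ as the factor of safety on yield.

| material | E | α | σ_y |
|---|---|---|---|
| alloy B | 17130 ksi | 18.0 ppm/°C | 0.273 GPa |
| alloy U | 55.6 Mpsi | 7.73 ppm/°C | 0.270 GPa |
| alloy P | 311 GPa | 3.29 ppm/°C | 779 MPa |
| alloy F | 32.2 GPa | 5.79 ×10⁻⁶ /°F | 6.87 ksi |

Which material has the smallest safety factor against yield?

With everything in SI (GPa, ×10⁻⁶/K, MPa):
  alloy B: E = 118.1, α = 18.0, σ_y = 273.0 → σ = 287 MPa, n = 0.951
  alloy U: E = 383.3, α = 7.73, σ_y = 270.0 → σ = 400 MPa, n = 0.675
  alloy P: E = 311.0, α = 3.29, σ_y = 779.0 → σ = 138 MPa, n = 5.64
  alloy F: E = 32.20, α = 10.4, σ_y = 47.37 → σ = 45.3 MPa, n = 1.05
Smallest n: alloy U with n = 0.675.

alloy U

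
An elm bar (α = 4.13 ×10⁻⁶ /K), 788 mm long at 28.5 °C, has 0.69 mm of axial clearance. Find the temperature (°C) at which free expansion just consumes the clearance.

241 °C

α·L₀·ΔT = 0.69 mm ⇒ ΔT = 0.69 / (4.13×10⁻⁶ × 788.0) = 212.0 K.
T = 28.5 + 212.0 = 240.5 °C.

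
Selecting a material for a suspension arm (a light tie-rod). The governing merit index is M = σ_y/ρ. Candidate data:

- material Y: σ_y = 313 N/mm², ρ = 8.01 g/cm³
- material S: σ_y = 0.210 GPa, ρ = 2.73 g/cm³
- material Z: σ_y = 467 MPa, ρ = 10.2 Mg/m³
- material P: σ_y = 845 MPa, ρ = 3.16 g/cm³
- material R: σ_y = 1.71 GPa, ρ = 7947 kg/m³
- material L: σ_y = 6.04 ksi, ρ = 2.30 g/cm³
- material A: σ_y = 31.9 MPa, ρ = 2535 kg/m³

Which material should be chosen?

In SI units:
  material Y: σ_y = 313.0 MPa, ρ = 8010 kg/m³
  material S: σ_y = 210.0 MPa, ρ = 2730 kg/m³
  material Z: σ_y = 467.0 MPa, ρ = 10200 kg/m³
  material P: σ_y = 845.0 MPa, ρ = 3160 kg/m³
  material R: σ_y = 1710 MPa, ρ = 7947 kg/m³
  material L: σ_y = 41.64 MPa, ρ = 2300 kg/m³
  material A: σ_y = 31.90 MPa, ρ = 2535 kg/m³
  material P: M = 267 kN·m/kg
  material R: M = 215 kN·m/kg
  material S: M = 76.9 kN·m/kg
  material Z: M = 45.8 kN·m/kg
  material Y: M = 39.1 kN·m/kg
  material L: M = 18.1 kN·m/kg
  material A: M = 12.6 kN·m/kg
The maximum is for material P.

material P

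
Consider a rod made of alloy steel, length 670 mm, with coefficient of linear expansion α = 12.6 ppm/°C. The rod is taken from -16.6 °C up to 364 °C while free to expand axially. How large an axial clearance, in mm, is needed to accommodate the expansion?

3.21 mm

ΔT = 364 − (-16.6) = 380.6 K.
ΔL = α·L₀·ΔT = 12.6×10⁻⁶ × 670 mm × 380.6 K = 3.21 mm.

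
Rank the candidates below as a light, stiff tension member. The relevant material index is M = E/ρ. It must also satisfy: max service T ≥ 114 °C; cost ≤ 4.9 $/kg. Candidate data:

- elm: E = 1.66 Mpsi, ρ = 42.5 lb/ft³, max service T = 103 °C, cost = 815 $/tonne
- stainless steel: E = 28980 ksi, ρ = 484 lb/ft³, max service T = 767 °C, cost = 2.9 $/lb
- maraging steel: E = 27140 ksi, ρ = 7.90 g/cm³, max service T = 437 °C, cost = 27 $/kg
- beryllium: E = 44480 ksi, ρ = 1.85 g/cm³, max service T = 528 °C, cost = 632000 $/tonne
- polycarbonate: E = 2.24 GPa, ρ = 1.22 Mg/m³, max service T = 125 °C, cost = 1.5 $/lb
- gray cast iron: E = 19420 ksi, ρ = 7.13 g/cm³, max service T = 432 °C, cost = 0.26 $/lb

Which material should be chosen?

Screen on constraints: max service T ≥ 114 °C; cost ≤ 4.9 $/kg. Survivors: polycarbonate, gray cast iron.
Putting every candidate on a common basis:
  polycarbonate: E = 2.240 GPa, ρ = 1220 kg/m³
  gray cast iron: E = 133.9 GPa, ρ = 7130 kg/m³
  gray cast iron: M = 18.8 MN·m/kg
  polycarbonate: M = 1.84 MN·m/kg
Gray cast iron has the largest M.

gray cast iron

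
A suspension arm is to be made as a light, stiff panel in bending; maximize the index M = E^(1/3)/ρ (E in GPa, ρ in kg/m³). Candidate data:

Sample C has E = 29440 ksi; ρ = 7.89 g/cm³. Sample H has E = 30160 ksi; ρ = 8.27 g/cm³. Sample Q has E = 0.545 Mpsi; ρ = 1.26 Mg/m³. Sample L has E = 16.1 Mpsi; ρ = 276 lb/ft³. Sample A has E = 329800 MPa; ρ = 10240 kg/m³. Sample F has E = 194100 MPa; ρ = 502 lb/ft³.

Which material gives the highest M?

Normalizing units and computing the index:
  sample C: E = 203.0 GPa, ρ = 7890 kg/m³
  sample H: E = 207.9 GPa, ρ = 8270 kg/m³
  sample Q: E = 3.758 GPa, ρ = 1260 kg/m³
  sample L: E = 111.0 GPa, ρ = 4421 kg/m³
  sample A: E = 329.8 GPa, ρ = 10240 kg/m³
  sample F: E = 194.1 GPa, ρ = 8041 kg/m³
  sample Q: M = 1.23×10⁻³
  sample L: M = 1.09×10⁻³
  sample C: M = 0.745×10⁻³
  sample F: M = 0.720×10⁻³
  sample H: M = 0.716×10⁻³
  sample A: M = 0.675×10⁻³
The maximum is for sample Q.

sample Q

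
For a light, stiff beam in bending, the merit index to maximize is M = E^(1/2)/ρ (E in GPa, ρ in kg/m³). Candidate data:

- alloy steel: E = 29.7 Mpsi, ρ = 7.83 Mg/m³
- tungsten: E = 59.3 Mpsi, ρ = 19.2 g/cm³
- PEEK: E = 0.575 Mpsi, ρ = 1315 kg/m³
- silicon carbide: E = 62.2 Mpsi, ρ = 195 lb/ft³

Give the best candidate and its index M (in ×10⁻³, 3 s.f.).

silicon carbide, M = 6.63×10⁻³

In SI units:
  alloy steel: E = 204.8 GPa, ρ = 7830 kg/m³
  tungsten: E = 408.9 GPa, ρ = 19200 kg/m³
  PEEK: E = 3.964 GPa, ρ = 1315 kg/m³
  silicon carbide: E = 428.9 GPa, ρ = 3124 kg/m³
  silicon carbide: M = 6.63×10⁻³
  alloy steel: M = 1.83×10⁻³
  PEEK: M = 1.51×10⁻³
  tungsten: M = 1.05×10⁻³
The maximum is for silicon carbide.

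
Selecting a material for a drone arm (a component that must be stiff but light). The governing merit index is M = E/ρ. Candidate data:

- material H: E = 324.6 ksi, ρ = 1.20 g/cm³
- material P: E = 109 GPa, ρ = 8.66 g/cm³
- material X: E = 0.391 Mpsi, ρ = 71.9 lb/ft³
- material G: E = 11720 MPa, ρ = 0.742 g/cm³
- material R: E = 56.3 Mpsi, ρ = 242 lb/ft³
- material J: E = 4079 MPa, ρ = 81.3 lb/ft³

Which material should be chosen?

material R

In SI units:
  material H: E = 2.238 GPa, ρ = 1200 kg/m³
  material P: E = 109.0 GPa, ρ = 8660 kg/m³
  material X: E = 2.696 GPa, ρ = 1152 kg/m³
  material G: E = 11.72 GPa, ρ = 742.0 kg/m³
  material R: E = 388.2 GPa, ρ = 3876 kg/m³
  material J: E = 4.079 GPa, ρ = 1302 kg/m³
  material R: M = 100 MN·m/kg
  material G: M = 15.8 MN·m/kg
  material P: M = 12.6 MN·m/kg
  material J: M = 3.13 MN·m/kg
  material X: M = 2.34 MN·m/kg
  material H: M = 1.87 MN·m/kg
Highest index: material R.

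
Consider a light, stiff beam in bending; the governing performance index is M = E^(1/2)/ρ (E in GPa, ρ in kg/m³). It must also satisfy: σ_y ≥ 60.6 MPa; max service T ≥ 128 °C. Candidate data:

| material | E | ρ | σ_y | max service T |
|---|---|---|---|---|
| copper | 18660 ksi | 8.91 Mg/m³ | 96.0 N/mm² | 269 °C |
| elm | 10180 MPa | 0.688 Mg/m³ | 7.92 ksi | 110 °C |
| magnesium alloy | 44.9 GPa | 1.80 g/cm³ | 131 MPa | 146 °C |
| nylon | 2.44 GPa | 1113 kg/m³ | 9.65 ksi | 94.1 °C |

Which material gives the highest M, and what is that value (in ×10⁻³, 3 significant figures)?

magnesium alloy, M = 3.72×10⁻³

Screen on constraints: σ_y ≥ 60.6 MPa; max service T ≥ 128 °C. Survivors: copper, magnesium alloy.
Convert each candidate to consistent units, then evaluate M:
  copper: E = 128.7 GPa, ρ = 8910 kg/m³
  magnesium alloy: E = 44.90 GPa, ρ = 1800 kg/m³
  magnesium alloy: M = 3.72×10⁻³
  copper: M = 1.27×10⁻³
Magnesium alloy has the largest M.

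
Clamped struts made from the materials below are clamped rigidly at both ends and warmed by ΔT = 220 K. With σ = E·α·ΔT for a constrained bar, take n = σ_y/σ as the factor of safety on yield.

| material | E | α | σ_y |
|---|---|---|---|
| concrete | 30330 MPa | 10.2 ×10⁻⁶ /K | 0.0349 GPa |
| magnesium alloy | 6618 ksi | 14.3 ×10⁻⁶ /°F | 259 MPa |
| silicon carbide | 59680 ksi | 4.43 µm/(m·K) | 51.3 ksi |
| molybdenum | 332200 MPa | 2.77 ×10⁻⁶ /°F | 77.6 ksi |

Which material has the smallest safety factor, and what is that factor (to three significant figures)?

concrete, n = 0.513

In consistent units (E in GPa, α in ×10⁻⁶/K, σ_y in MPa):
  concrete: E = 30.33, α = 10.2, σ_y = 34.90 → σ = 68.1 MPa, n = 0.513
  magnesium alloy: E = 45.63, α = 25.7, σ_y = 259.0 → σ = 258 MPa, n = 1.00
  silicon carbide: E = 411.5, α = 4.43, σ_y = 353.7 → σ = 401 MPa, n = 0.882
  molybdenum: E = 332.2, α = 4.99, σ_y = 535.0 → σ = 364 MPa, n = 1.47
Smallest n: concrete with n = 0.513.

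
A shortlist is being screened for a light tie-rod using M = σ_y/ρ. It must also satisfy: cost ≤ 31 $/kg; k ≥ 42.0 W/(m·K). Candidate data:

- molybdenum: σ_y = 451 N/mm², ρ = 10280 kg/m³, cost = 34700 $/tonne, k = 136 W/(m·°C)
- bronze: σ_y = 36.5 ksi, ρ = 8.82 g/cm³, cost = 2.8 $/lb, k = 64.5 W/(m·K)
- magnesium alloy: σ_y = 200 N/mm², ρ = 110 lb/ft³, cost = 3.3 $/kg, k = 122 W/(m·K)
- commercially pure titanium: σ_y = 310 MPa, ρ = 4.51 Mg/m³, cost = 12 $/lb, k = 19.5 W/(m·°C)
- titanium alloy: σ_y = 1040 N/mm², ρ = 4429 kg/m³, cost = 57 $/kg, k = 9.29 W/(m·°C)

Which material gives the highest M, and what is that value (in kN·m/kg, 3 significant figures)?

Screen on constraints: cost ≤ 31 $/kg; k ≥ 42.0 W/(m·K). Survivors: bronze, magnesium alloy.
After converting to SI:
  bronze: σ_y = 251.7 MPa, ρ = 8820 kg/m³
  magnesium alloy: σ_y = 200.0 MPa, ρ = 1762 kg/m³
  magnesium alloy: M = 114 kN·m/kg
  bronze: M = 28.5 kN·m/kg
The maximum is for magnesium alloy.

magnesium alloy, M = 114 kN·m/kg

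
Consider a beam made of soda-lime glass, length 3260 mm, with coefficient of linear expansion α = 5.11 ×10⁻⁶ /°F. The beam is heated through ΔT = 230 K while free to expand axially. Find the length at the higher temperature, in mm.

Convert α: 5.11×10⁻⁶/°F × (9/5) = 9.20×10⁻⁶/K.
ΔL = α·L₀·ΔT = 9.20×10⁻⁶ × 3260 mm × 230.0 K = 6.90 mm.
L = L₀ + ΔL = 3260 + 6.90 = 3266.9 mm.

3266.9 mm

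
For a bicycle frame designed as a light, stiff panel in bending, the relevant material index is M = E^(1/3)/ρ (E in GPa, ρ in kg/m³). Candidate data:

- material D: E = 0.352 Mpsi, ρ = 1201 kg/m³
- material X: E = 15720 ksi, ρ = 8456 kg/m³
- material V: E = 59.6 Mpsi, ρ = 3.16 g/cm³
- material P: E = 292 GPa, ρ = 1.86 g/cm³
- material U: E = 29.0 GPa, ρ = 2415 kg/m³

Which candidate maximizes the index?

Convert each candidate to consistent units, then evaluate M:
  material D: E = 2.427 GPa, ρ = 1201 kg/m³
  material X: E = 108.4 GPa, ρ = 8456 kg/m³
  material V: E = 410.9 GPa, ρ = 3160 kg/m³
  material P: E = 292.0 GPa, ρ = 1860 kg/m³
  material U: E = 29.00 GPa, ρ = 2415 kg/m³
  material P: M = 3.57×10⁻³
  material V: M = 2.35×10⁻³
  material U: M = 1.27×10⁻³
  material D: M = 1.12×10⁻³
  material X: M = 0.564×10⁻³
The maximum is for material P.

material P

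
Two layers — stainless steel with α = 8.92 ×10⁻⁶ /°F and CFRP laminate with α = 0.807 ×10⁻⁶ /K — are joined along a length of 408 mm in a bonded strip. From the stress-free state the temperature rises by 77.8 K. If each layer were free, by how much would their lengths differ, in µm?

stainless steel: α = 8.92×10⁻⁶/°F × 9/5 = 16.1×10⁻⁶/K.
Δα = |16.1 − 0.807|×10⁻⁶/K = 15.2×10⁻⁶/K.
ΔL_mismatch = Δα·L·ΔT = 15.2×10⁻⁶ × 408.0 mm × 77.8 K = 484 µm.

484 µm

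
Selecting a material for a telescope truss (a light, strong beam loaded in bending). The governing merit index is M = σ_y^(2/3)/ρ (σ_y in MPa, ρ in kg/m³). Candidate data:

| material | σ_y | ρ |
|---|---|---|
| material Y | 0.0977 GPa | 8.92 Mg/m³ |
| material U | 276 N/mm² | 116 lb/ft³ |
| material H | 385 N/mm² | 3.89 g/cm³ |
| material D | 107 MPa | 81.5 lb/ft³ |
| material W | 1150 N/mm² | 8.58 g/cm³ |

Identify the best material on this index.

material U

Convert each candidate to consistent units, then evaluate M:
  material Y: σ_y = 97.70 MPa, ρ = 8920 kg/m³
  material U: σ_y = 276.0 MPa, ρ = 1858 kg/m³
  material H: σ_y = 385.0 MPa, ρ = 3890 kg/m³
  material D: σ_y = 107.0 MPa, ρ = 1306 kg/m³
  material W: σ_y = 1150 MPa, ρ = 8580 kg/m³
  material U: M = 22.8×10⁻³
  material D: M = 17.3×10⁻³
  material H: M = 13.6×10⁻³
  material W: M = 12.8×10⁻³
  material Y: M = 2.38×10⁻³
Material U ranks first.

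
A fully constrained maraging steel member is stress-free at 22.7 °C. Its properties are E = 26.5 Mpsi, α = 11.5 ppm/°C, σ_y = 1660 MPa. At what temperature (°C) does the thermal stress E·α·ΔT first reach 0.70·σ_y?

576 °C

E = 26.5 Mpsi = 182.7 GPa.
E·α·ΔT = 1162 MPa ⇒ ΔT = 1162 / (182.7×10³ × 11.5×10⁻⁶) = 553.0 K.
T = 22.7 + 553.0 = 575.7 °C.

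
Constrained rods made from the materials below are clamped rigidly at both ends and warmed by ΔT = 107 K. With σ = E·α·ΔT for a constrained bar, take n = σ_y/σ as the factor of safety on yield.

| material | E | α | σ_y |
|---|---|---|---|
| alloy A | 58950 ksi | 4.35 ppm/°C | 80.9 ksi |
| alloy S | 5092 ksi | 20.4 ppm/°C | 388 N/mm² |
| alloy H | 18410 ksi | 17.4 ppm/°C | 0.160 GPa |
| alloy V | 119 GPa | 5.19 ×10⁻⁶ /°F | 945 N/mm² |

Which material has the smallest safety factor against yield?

alloy H

Per material, after unit conversion:
  alloy A: E = 406.4, α = 4.35, σ_y = 557.8 → σ = 189 MPa, n = 2.95
  alloy S: E = 35.11, α = 20.4, σ_y = 388.0 → σ = 76.6 MPa, n = 5.06
  alloy H: E = 126.9, α = 17.4, σ_y = 160.0 → σ = 236 MPa, n = 0.677
  alloy V: E = 119.0, α = 9.34, σ_y = 945.0 → σ = 119 MPa, n = 7.94
Alloy H has the lowest safety factor, n = 0.677.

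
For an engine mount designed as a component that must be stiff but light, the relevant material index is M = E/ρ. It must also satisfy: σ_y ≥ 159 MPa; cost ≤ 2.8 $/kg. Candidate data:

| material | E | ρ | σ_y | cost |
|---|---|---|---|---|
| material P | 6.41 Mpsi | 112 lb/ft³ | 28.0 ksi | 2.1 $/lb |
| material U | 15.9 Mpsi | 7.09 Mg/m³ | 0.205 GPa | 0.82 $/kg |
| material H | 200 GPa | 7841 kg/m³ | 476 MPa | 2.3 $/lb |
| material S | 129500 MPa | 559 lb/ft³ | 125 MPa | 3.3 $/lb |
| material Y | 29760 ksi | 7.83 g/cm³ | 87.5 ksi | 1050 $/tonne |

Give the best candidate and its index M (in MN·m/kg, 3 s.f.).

Screen on constraints: σ_y ≥ 159 MPa; cost ≤ 2.8 $/kg. Survivors: material U, material Y.
Normalizing units and computing the index:
  material U: E = 109.6 GPa, ρ = 7090 kg/m³
  material Y: E = 205.2 GPa, ρ = 7830 kg/m³
  material Y: M = 26.2 MN·m/kg
  material U: M = 15.5 MN·m/kg
Material Y ranks first.

material Y, M = 26.2 MN·m/kg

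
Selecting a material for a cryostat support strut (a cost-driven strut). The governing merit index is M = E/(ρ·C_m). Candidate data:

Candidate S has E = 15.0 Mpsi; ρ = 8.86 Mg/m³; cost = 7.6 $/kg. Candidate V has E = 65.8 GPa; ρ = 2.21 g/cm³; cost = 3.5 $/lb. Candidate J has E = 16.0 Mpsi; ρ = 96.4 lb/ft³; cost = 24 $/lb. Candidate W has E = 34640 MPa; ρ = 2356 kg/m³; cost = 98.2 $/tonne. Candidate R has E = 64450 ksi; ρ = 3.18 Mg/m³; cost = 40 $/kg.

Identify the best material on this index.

candidate W

In SI units:
  candidate S: E = 103.4 GPa, ρ = 8860 kg/m³, cost = 7.600 $/kg
  candidate V: E = 65.80 GPa, ρ = 2210 kg/m³, cost = 7.716 $/kg
  candidate J: E = 110.3 GPa, ρ = 1544 kg/m³, cost = 52.91 $/kg
  candidate W: E = 34.64 GPa, ρ = 2356 kg/m³, cost = 0.09820 $/kg
  candidate R: E = 444.4 GPa, ρ = 3180 kg/m³, cost = 40.00 $/kg
  candidate W: M = 150 MN·m per $
  candidate V: M = 3.86 MN·m per $
  candidate R: M = 3.49 MN·m per $
  candidate S: M = 1.54 MN·m per $
  candidate J: M = 1.35 MN·m per $
The maximum is for candidate W.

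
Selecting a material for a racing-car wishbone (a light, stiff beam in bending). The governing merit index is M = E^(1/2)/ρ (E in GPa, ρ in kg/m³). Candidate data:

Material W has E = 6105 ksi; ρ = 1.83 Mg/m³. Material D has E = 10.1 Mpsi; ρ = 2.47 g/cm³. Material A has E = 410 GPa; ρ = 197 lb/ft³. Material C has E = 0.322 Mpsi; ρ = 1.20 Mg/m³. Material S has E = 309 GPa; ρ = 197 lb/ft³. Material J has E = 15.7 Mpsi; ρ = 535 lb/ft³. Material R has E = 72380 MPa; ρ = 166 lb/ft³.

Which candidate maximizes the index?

material A

After converting to SI:
  material W: E = 42.09 GPa, ρ = 1830 kg/m³
  material D: E = 69.64 GPa, ρ = 2470 kg/m³
  material A: E = 410.0 GPa, ρ = 3156 kg/m³
  material C: E = 2.220 GPa, ρ = 1200 kg/m³
  material S: E = 309.0 GPa, ρ = 3156 kg/m³
  material J: E = 108.2 GPa, ρ = 8570 kg/m³
  material R: E = 72.38 GPa, ρ = 2659 kg/m³
  material A: M = 6.42×10⁻³
  material S: M = 5.57×10⁻³
  material W: M = 3.55×10⁻³
  material D: M = 3.38×10⁻³
  material R: M = 3.20×10⁻³
  material C: M = 1.24×10⁻³
  material J: M = 1.21×10⁻³
Material A has the largest M.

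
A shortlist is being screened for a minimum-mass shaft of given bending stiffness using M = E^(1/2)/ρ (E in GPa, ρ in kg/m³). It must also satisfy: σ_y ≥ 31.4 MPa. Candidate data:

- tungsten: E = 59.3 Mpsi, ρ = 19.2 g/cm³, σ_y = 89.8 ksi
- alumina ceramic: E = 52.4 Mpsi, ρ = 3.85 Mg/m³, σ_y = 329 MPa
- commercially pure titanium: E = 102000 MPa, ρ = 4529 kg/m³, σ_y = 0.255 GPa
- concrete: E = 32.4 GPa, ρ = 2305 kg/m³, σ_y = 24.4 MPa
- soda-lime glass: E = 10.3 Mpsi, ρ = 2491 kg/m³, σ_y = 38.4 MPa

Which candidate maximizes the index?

Screen on constraints: σ_y ≥ 31.4 MPa. Survivors: tungsten, alumina ceramic, commercially pure titanium, soda-lime glass.
Putting every candidate on a common basis:
  tungsten: E = 408.9 GPa, ρ = 19200 kg/m³
  alumina ceramic: E = 361.3 GPa, ρ = 3850 kg/m³
  commercially pure titanium: E = 102.0 GPa, ρ = 4529 kg/m³
  soda-lime glass: E = 71.02 GPa, ρ = 2491 kg/m³
  alumina ceramic: M = 4.94×10⁻³
  soda-lime glass: M = 3.38×10⁻³
  commercially pure titanium: M = 2.23×10⁻³
  tungsten: M = 1.05×10⁻³
The maximum is for alumina ceramic.

alumina ceramic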